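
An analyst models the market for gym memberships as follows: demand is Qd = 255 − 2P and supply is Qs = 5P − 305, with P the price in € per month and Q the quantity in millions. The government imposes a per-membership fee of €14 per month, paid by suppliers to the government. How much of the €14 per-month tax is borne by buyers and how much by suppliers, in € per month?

Buyers bear €10 per month; suppliers bear €4 per month.

Before the tax: set 255 − 2P = 5P − 305 → P* = €80, Q* = 95.
With the tax collected from suppliers, supply shifts: Qs = 5(P − 14) − 305.
Solving gives Q = 75 with buyers paying €90 and suppliers receiving €76 (the €14 wedge).
Burden on buyers: €10; on suppliers: €4. (They sum to €14.)
The less price-elastic side of the market bears the larger share of a per-unit tax.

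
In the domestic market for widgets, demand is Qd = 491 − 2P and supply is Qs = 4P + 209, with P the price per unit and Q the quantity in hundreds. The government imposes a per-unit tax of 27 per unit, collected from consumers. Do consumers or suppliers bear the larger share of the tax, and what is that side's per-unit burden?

Without the tax, 491 − 2P = 4P + 209 gives 6P = 282, so P* = 47 and Q* = 397.
With the tax collected from consumers, demand (in seller-price terms) shifts: Qd = 491 − 2(P + 27).
New equilibrium: consumers pay 65, suppliers receive 38, Q = 361. (Wedge: Pb − Ps = 27.)
Per-unit burden: consumers 18, suppliers 9.
Consumers take the larger share because demand is less price-elastic here (demand slope 2 vs supply slope 4).
The less price-elastic side of the market bears the larger share of a per-unit tax.

Consumers bear the larger share: 18 per unit.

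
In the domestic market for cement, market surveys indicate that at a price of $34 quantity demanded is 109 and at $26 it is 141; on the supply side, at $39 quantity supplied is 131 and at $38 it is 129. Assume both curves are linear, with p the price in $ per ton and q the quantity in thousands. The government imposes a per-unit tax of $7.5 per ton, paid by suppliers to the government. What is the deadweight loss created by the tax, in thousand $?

Deadweight loss = $37.5 thousand.

Demand slope: (141 − 109)/(26 − 34) = -4, so qd = 245 − 4p.
Supply slope: (129 − 131)/(38 − 39) = 2, so qs = 2p + 53.
Without the tax, 245 − 4p = 2p + 53 gives 6p = 192, so p* = $32 and q* = 117.
With the tax collected from suppliers, supply shifts: qs = 2(p − 7.5) + 53.
Solving gives q = 107 with consumers paying $34.5 and suppliers receiving $27 (the $7.5 wedge).
Quantity falls by |ΔQ| = |117 − 107| = 10.
DWL = ½ · t · |ΔQ| = ½ · 7.5 · 10 = $37.5.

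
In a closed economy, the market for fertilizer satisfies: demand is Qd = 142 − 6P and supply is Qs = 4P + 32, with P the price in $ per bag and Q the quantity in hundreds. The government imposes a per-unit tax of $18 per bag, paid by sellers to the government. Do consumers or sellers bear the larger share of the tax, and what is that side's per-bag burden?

Sellers bear the larger share: $10.8 per bag.

Before the tax: set 142 − 6P = 4P + 32 → P* = $11, Q* = 76.
With the tax collected from sellers, supply shifts: Qs = 4(P − 18) + 32.
New equilibrium: consumers pay $18.2, sellers receive $0.2, Q = 32.8. (Wedge: Pb − Ps = 18.)
Per-bag burden: consumers $7.2, sellers $10.8.
Sellers take the larger share because supply is less price-elastic here (demand slope 6 vs supply slope 4).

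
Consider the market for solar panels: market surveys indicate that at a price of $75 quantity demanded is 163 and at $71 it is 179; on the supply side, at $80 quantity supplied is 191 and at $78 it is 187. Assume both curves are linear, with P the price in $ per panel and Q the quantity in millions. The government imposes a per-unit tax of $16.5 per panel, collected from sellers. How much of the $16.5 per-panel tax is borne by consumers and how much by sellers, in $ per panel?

Demand slope: (179 − 163)/(71 − 75) = -4, so Qd = 463 − 4P.
Supply slope: (187 − 191)/(78 − 80) = 2, so Qs = 2P + 31.
Without the tax, 463 − 4P = 2P + 31 gives 6P = 432, so P* = $72 and Q* = 175.
With the tax collected from sellers, supply shifts: Qs = 2(P − 16.5) + 31.
Solving gives Q = 153 with consumers paying $77.5 and sellers receiving $61 (the $16.5 wedge).
Burden on consumers: $5.5; on sellers: $11. (They sum to $16.5.)
The less price-elastic side of the market bears the larger share of a per-unit tax.

Consumers bear $5.5 per panel; sellers bear $11 per panel.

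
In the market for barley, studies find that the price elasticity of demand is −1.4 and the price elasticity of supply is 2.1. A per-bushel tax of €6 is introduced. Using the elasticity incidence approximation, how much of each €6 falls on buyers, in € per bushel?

Incidence ratio: buyers' share ≈ εs / (εs + |εd|) = 2.1 / (2.1 + 1.4) = 0.6.
So buyers bear ≈ 0.6 × €6 = €3.6; sellers bear €2.4.

Buyers bear ≈ €3.6 per bushel.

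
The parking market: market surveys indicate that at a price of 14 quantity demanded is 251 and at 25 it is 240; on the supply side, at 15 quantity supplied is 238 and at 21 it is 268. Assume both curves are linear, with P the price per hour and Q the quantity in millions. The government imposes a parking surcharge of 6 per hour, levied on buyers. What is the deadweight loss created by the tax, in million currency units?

Demand slope: (240 − 251)/(25 − 14) = -1, so Qd = 265 − P.
Supply slope: (268 − 238)/(21 − 15) = 5, so Qs = 5P + 163.
Before the tax: set 265 − P = 5P + 163 → P* = 17, Q* = 248.
With the tax collected from buyers, demand (in seller-price terms) shifts: Qd = 265 − (P + 6).
Solving gives Q = 243 with buyers paying 22 and producers receiving 16 (the 6 wedge).
Quantity falls by |ΔQ| = |248 − 243| = 5.
DWL = ½ · t · |ΔQ| = ½ · 6 · 5 = 15.

Deadweight loss = 15 million.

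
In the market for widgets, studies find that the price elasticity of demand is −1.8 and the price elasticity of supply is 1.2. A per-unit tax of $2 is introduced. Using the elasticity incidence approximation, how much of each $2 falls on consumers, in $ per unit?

Incidence ratio: consumers' share ≈ εs / (εs + |εd|) = 1.2 / (1.2 + 1.8) = 0.4.
So consumers bear ≈ 0.4 × $2 = $0.8; sellers bear $1.2.

Consumers bear ≈ $0.8 per unit.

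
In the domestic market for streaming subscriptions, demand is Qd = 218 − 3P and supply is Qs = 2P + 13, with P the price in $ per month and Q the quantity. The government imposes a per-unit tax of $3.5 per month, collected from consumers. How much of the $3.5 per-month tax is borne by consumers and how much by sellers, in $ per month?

Without the tax, 218 − 3P = 2P + 13 gives 5P = 205, so P* = $41 and Q* = 95.
With the tax collected from consumers, demand (in seller-price terms) shifts: Qd = 218 − 3(P + 3.5).
Solving gives Q = 90.8 with consumers paying $42.4 and sellers receiving $38.9 (the $3.5 wedge).
Burden on consumers: $1.4; on sellers: $2.1. (They sum to $3.5.)

Consumers bear $1.4 per month; sellers bear $2.1 per month.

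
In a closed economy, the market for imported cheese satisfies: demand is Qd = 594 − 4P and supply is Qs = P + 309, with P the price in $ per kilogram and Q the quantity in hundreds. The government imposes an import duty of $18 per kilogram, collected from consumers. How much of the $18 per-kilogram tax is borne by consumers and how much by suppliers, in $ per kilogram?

Consumers bear $3.6 per kilogram; suppliers bear $14.4 per kilogram.

Without the tax, 594 − 4P = P + 309 gives 5P = 285, so P* = $57 and Q* = 366.
With the tax collected from consumers, demand (in seller-price terms) shifts: Qd = 594 − 4(P + 18).
New equilibrium: consumers pay $60.6, suppliers receive $42.6, Q = 351.6. (Wedge: Pb − Ps = 18.)
Burden on consumers: $3.6; on suppliers: $14.4. (They sum to $18.)
The less price-elastic side of the market bears the larger share of a per-unit tax.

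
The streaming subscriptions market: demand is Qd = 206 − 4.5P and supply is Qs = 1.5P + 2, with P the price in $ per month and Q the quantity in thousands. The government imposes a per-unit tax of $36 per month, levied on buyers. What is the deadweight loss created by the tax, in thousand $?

Before the tax: set 206 − 4.5P = 1.5P + 2 → P* = $34, Q* = 53.
With the tax collected from buyers, demand (in seller-price terms) shifts: Qd = 206 − 4.5(P + 36).
New equilibrium: buyers pay $43, sellers receive $7, Q = 12.5. (Wedge: Pb − Ps = 36.)
Quantity falls by |ΔQ| = |53 − 12.5| = 40.5.
DWL = ½ · t · |ΔQ| = ½ · 36 · 40.5 = $729.

Deadweight loss = $729 thousand.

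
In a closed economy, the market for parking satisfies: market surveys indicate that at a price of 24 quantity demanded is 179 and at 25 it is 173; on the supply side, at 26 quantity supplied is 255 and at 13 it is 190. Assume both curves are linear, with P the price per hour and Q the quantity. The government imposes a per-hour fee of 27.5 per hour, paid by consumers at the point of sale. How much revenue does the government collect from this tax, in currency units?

Tax revenue = 3850.

Demand slope: (173 − 179)/(25 − 24) = -6, so Qd = 323 − 6P.
Supply slope: (190 − 255)/(13 − 26) = 5, so Qs = 5P + 125.
Before the tax: set 323 − 6P = 5P + 125 → P* = 18, Q* = 215.
With the tax collected from consumers, demand (in seller-price terms) shifts: Qd = 323 − 6(P + 27.5).
Solving gives Q = 140 with consumers paying 30.5 and producers receiving 3 (the 27.5 wedge).
Revenue = t · Q = 27.5 · 140 = 3850.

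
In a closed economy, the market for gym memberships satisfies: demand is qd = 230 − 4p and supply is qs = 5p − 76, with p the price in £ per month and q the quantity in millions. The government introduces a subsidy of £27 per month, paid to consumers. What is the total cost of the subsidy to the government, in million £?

Without the subsidy, 230 − 4p = 5p − 76 gives 9p = 306, so p* = £34 and q* = 94.
With a per-unit subsidy paid to consumers, each effectively pays p − 27, so demand becomes qd = 230 − 4(p − 27).
Solving gives q = 154 with consumers paying £19 and suppliers receiving £46 (the £27 wedge).
Outlay = t · Q = 27 · 154 = £4158.

Government outlay = £4158 million.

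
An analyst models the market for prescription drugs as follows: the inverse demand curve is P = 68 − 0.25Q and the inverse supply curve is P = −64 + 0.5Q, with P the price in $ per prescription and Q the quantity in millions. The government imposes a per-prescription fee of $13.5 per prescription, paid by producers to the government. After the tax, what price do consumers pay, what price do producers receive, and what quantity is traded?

Inverting to Q(P) form: Qd = 272 − 4P; Qs = 2P + 128.
Without the tax, 272 − 4P = 2P + 128 gives 6P = 144, so P* = $24 and Q* = 176.
With the tax collected from producers, supply shifts: Qs = 2(P − 13.5) + 128.
New equilibrium: consumers pay $28.5, producers receive $15, Q = 158. (Wedge: Pb − Ps = 13.5.)
The less price-elastic side of the market bears the larger share of a per-unit tax.

Consumers pay $28.5; producers receive $15; quantity = 158.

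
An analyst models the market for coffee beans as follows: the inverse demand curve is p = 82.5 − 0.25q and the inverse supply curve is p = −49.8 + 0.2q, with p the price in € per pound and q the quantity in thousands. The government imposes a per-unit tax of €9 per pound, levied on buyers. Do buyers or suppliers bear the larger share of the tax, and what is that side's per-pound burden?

Rewrite in direct form: qd = 330 − 4p and qs = 5p + 249.
Before the tax: set 330 − 4p = 5p + 249 → p* = €9, q* = 294.
With the tax collected from buyers, demand (in seller-price terms) shifts: qd = 330 − 4(p + 9).
New equilibrium: buyers pay €14, suppliers receive €5, q = 274. (Wedge: pb − ps = 9.)
Per-pound burden: buyers €5, suppliers €4.
Buyers take the larger share because demand is less price-elastic here (demand slope 4 vs supply slope 5).
The less price-elastic side of the market bears the larger share of a per-unit tax.

Buyers bear the larger share: €5 per pound.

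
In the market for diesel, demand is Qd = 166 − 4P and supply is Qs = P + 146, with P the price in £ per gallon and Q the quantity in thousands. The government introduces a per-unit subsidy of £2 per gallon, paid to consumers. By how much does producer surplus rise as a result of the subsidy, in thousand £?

Producer surplus rises by £241.28 thousand.

Before the subsidy: set 166 − 4P = P + 146 → P* = £4, Q* = 150.
With a per-unit subsidy paid to consumers, each effectively pays P − 2, so demand becomes Qd = 166 − 4(P − 2).
New equilibrium: consumers pay £3.6, suppliers receive £5.6, Q = 151.6. (Wedge: Pb − Ps = −2.)
ΔPS is the trapezoid between Q = 151.6 and Q = 150 of height £1.6: ½ · (150 + 151.6) · 1.6 = £241.28.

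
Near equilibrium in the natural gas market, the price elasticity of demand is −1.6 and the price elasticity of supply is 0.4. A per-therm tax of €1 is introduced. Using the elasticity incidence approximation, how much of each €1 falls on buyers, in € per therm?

Buyers bear ≈ €0.2 per therm.

Incidence ratio: buyers' share ≈ εs / (εs + |εd|) = 0.4 / (0.4 + 1.6) = 0.2.
So buyers bear ≈ 0.2 × €1 = €0.2; sellers bear €0.8.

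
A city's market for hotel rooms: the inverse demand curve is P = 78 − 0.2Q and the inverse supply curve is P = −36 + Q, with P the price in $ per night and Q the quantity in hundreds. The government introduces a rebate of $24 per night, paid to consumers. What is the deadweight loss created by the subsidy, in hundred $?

Inverting to Q(P) form: Qd = 390 − 5P; Qs = P + 36.
Without the subsidy, 390 − 5P = P + 36 gives 6P = 354, so P* = $59 and Q* = 95.
With a per-unit subsidy paid to consumers, each effectively pays P − 24, so demand becomes Qd = 390 − 5(P − 24).
Solving gives Q = 115 with consumers paying $55 and producers receiving $79 (the $24 wedge).
Quantity rises by |ΔQ| = |95 − 115| = 20.
DWL = ½ · t · |ΔQ| = ½ · 24 · 20 = $240.

Deadweight loss = $240 hundred.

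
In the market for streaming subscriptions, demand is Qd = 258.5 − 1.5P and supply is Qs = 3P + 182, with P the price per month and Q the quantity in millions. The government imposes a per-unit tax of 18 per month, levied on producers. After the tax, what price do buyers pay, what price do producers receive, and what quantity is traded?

Before the tax: set 258.5 − 1.5P = 3P + 182 → P* = 17, Q* = 233.
With the tax collected from producers, supply shifts: Qs = 3(P − 18) + 182.
Solving gives Q = 215 with buyers paying 29 and producers receiving 11 (the 18 wedge).

Buyers pay 29; producers receive 11; quantity = 215.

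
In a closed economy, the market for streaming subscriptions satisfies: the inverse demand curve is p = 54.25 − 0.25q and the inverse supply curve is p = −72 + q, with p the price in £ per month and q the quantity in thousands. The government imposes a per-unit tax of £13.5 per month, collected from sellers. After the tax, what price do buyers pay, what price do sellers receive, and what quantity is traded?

Buyers pay £31.7; sellers receive £18.2; quantity = 90.2.

Inverting to q(p) form: qd = 217 − 4p; qs = p + 72.
Before the tax: set 217 − 4p = p + 72 → p* = £29, q* = 101.
With the tax collected from sellers, supply shifts: qs = (p − 13.5) + 72.
New equilibrium: buyers pay £31.7, sellers receive £18.2, q = 90.2. (Wedge: pb − ps = 13.5.)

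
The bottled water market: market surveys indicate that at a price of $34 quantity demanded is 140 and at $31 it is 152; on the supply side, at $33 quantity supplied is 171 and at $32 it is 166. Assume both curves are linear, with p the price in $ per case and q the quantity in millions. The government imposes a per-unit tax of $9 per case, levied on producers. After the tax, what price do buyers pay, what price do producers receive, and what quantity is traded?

Buyers pay $35; producers receive $26; quantity = 136.

Demand slope: (152 − 140)/(31 − 34) = -4, so qd = 276 − 4p.
Supply slope: (166 − 171)/(32 − 33) = 5, so qs = 5p + 6.
Without the tax, 276 − 4p = 5p + 6 gives 9p = 270, so p* = $30 and q* = 156.
With the tax collected from producers, supply shifts: qs = 5(p − 9) + 6.
Solving gives q = 136 with buyers paying $35 and producers receiving $26 (the $9 wedge).
The less price-elastic side of the market bears the larger share of a per-unit tax.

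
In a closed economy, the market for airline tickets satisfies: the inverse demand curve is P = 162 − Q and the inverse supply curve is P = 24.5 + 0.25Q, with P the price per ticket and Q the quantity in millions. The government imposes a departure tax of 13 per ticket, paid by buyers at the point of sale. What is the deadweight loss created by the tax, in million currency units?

Inverting to Q(P) form: Qd = 162 − P; Qs = 4P − 98.
Without the tax, 162 − P = 4P − 98 gives 5P = 260, so P* = 52 and Q* = 110.
With the tax collected from buyers, demand (in seller-price terms) shifts: Qd = 162 − (P + 13).
New equilibrium: buyers pay 62.4, sellers receive 49.4, Q = 99.6. (Wedge: Pb − Ps = 13.)
Quantity falls by |ΔQ| = |110 − 99.6| = 10.4.
DWL = ½ · t · |ΔQ| = ½ · 13 · 10.4 = 67.6.

Deadweight loss = 67.6 million.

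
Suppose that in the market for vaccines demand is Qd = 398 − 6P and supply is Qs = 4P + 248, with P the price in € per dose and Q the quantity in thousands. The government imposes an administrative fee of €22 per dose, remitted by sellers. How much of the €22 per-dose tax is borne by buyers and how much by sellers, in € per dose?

Before the tax: set 398 − 6P = 4P + 248 → P* = €15, Q* = 308.
With the tax collected from sellers, supply shifts: Qs = 4(P − 22) + 248.
Solving gives Q = 255.2 with buyers paying €23.8 and sellers receiving €1.8 (the €22 wedge).
Burden on buyers: €8.8; on sellers: €13.2. (They sum to €22.)
The less price-elastic side of the market bears the larger share of a per-unit tax.

Buyers bear €8.8 per dose; sellers bear €13.2 per dose.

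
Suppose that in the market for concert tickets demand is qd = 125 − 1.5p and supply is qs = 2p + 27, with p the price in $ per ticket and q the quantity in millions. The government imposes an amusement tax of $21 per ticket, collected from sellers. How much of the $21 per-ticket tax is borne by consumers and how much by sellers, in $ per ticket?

Consumers bear $12 per ticket; sellers bear $9 per ticket.

Without the tax, 125 − 1.5p = 2p + 27 gives 3.5p = 98, so p* = $28 and q* = 83.
With the tax collected from sellers, supply shifts: qs = 2(p − 21) + 27.
Solving gives q = 65 with consumers paying $40 and sellers receiving $19 (the $21 wedge).
Burden on consumers: $12; on sellers: $9. (They sum to $21.)
The less price-elastic side of the market bears the larger share of a per-unit tax.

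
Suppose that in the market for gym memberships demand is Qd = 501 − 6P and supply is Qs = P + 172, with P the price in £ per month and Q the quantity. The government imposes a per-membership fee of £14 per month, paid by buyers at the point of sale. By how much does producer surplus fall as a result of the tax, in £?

Producer surplus falls by £2556.

Without the tax, 501 − 6P = P + 172 gives 7P = 329, so P* = £47 and Q* = 219.
With the tax collected from buyers, demand (in seller-price terms) shifts: Qd = 501 − 6(P + 14).
Solving gives Q = 207 with buyers paying £49 and sellers receiving £35 (the £14 wedge).
ΔPS is the trapezoid between Q = 207 and Q = 219 of height £12: ½ · (219 + 207) · 12 = £2556.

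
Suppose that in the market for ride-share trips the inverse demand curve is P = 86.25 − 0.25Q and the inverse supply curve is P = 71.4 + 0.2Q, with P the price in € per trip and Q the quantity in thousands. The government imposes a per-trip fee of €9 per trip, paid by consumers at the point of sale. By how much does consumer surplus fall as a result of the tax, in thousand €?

Consumer surplus falls by €115 thousand.

Rewrite in direct form: Qd = 345 − 4P and Qs = 5P − 357.
Without the tax, 345 − 4P = 5P − 357 gives 9P = 702, so P* = €78 and Q* = 33.
With the tax collected from consumers, demand (in seller-price terms) shifts: Qd = 345 − 4(P + 9).
Solving gives Q = 13 with consumers paying €83 and sellers receiving €74 (the €9 wedge).
ΔCS is the trapezoid between Q = 13 and Q = 33 of height €5: ½ · (33 + 13) · 5 = €115.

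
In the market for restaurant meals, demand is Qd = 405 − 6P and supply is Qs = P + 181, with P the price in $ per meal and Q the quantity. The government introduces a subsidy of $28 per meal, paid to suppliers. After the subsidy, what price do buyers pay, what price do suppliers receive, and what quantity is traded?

Before the subsidy: set 405 − 6P = P + 181 → P* = $32, Q* = 213.
With a per-unit subsidy paid to suppliers, each receives P + 28 per unit sold, so supply becomes Qs = (P + 28) + 181.
New equilibrium: buyers pay $28, suppliers receive $56, Q = 237. (Wedge: Pb − Ps = −28.)

Buyers pay $28; suppliers receive $56; quantity = 237.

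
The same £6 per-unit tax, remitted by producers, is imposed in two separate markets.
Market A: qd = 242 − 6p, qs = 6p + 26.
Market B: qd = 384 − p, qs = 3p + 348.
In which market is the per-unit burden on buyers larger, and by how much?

Market A: pre-tax p* = £18, q* = 134; post-tax q = 116; per-unit burden on buyers = £3.
Market B: pre-tax p* = £9, q* = 375; post-tax q = 370.5; per-unit burden on buyers = £4.5.
Difference: £3 vs £4.5 → market B is larger by £1.5.

Market B, by £1.5.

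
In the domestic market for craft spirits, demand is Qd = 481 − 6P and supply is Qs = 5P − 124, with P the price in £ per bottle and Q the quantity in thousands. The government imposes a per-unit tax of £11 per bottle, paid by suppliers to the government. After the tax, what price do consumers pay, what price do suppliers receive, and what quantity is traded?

Without the tax, 481 − 6P = 5P − 124 gives 11P = 605, so P* = £55 and Q* = 151.
With the tax collected from suppliers, supply shifts: Qs = 5(P − 11) − 124.
Solving gives Q = 121 with consumers paying £60 and suppliers receiving £49 (the £11 wedge).

Consumers pay £60; suppliers receive £49; quantity = 121.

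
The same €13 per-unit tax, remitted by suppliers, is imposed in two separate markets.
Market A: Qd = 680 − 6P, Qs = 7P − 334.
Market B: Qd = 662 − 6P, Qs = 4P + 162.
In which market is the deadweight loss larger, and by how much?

Market A: pre-tax P* = €78, Q* = 212; post-tax Q = 170; deadweight loss = €273.
Market B: pre-tax P* = €50, Q* = 362; post-tax Q = 330.8; deadweight loss = €202.8.
Difference: €273 vs €202.8 → market A is larger by €70.2.

Market A, by €70.2.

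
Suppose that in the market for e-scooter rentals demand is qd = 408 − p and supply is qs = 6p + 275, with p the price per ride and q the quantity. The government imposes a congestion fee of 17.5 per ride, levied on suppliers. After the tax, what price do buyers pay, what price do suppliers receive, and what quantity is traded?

Buyers pay 34; suppliers receive 16.5; quantity = 374.

Without the tax, 408 − p = 6p + 275 gives 7p = 133, so p* = 19 and q* = 389.
With the tax collected from suppliers, supply shifts: qs = 6(p − 17.5) + 275.
New equilibrium: buyers pay 34, suppliers receive 16.5, q = 374. (Wedge: pb − ps = 17.5.)
The less price-elastic side of the market bears the larger share of a per-unit tax.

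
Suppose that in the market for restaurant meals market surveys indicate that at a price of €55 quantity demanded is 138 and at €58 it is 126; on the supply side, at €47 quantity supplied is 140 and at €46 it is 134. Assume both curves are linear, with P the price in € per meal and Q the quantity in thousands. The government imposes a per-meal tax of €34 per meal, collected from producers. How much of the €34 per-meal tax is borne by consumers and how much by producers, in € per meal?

Consumers bear €20.4 per meal; producers bear €13.6 per meal.

Demand slope: (126 − 138)/(58 − 55) = -4, so Qd = 358 − 4P.
Supply slope: (134 − 140)/(46 − 47) = 6, so Qs = 6P − 142.
Without the tax, 358 − 4P = 6P − 142 gives 10P = 500, so P* = €50 and Q* = 158.
With the tax collected from producers, supply shifts: Qs = 6(P − 34) − 142.
New equilibrium: consumers pay €70.4, producers receive €36.4, Q = 76.4. (Wedge: Pb − Ps = 34.)
Burden on consumers: €20.4; on producers: €13.6. (They sum to €34.)
The less price-elastic side of the market bears the larger share of a per-unit tax.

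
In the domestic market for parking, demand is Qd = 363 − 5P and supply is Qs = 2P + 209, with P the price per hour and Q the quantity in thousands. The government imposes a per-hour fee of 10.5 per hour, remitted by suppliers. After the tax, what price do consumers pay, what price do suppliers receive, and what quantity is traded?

Consumers pay 25; suppliers receive 14.5; quantity = 238.

Before the tax: set 363 − 5P = 2P + 209 → P* = 22, Q* = 253.
With the tax collected from suppliers, supply shifts: Qs = 2(P − 10.5) + 209.
New equilibrium: consumers pay 25, suppliers receive 14.5, Q = 238. (Wedge: Pb − Ps = 10.5.)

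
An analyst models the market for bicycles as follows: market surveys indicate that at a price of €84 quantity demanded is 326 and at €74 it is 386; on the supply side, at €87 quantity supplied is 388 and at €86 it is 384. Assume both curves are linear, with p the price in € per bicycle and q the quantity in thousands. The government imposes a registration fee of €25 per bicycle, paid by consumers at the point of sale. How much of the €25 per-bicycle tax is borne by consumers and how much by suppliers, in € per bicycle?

Demand slope: (386 − 326)/(74 − 84) = -6, so qd = 830 − 6p.
Supply slope: (384 − 388)/(86 − 87) = 4, so qs = 4p + 40.
Before the tax: set 830 − 6p = 4p + 40 → p* = €79, q* = 356.
With the tax collected from consumers, demand (in seller-price terms) shifts: qd = 830 − 6(p + 25).
New equilibrium: consumers pay €89, suppliers receive €64, q = 296. (Wedge: pb − ps = 25.)
Burden on consumers: €10; on suppliers: €15. (They sum to €25.)
The less price-elastic side of the market bears the larger share of a per-unit tax.

Consumers bear €10 per bicycle; suppliers bear €15 per bicycle.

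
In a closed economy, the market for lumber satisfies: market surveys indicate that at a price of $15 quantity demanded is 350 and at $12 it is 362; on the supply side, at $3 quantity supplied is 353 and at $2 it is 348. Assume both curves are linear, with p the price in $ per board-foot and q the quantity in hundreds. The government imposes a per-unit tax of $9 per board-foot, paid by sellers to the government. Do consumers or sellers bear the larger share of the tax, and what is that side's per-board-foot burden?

Consumers bear the larger share: $5 per board-foot.

Demand slope: (362 − 350)/(12 − 15) = -4, so qd = 410 − 4p.
Supply slope: (348 − 353)/(2 − 3) = 5, so qs = 5p + 338.
Before the tax: set 410 − 4p = 5p + 338 → p* = $8, q* = 378.
With the tax collected from sellers, supply shifts: qs = 5(p − 9) + 338.
Solving gives q = 358 with consumers paying $13 and sellers receiving $4 (the $9 wedge).
Per-board-foot burden: consumers $5, sellers $4.
Consumers take the larger share because demand is less price-elastic here (demand slope 4 vs supply slope 5).
The less price-elastic side of the market bears the larger share of a per-unit tax.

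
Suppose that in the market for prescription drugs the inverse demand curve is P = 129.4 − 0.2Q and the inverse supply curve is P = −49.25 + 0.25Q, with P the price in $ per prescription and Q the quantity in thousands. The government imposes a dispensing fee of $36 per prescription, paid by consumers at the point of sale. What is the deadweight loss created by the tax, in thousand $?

Deadweight loss = $1440 thousand.

Rewrite in direct form: Qd = 647 − 5P and Qs = 4P + 197.
Before the tax: set 647 − 5P = 4P + 197 → P* = $50, Q* = 397.
With the tax collected from consumers, demand (in seller-price terms) shifts: Qd = 647 − 5(P + 36).
New equilibrium: consumers pay $66, producers receive $30, Q = 317. (Wedge: Pb − Ps = 36.)
Quantity falls by |ΔQ| = |397 − 317| = 80.
DWL = ½ · t · |ΔQ| = ½ · 36 · 80 = $1440.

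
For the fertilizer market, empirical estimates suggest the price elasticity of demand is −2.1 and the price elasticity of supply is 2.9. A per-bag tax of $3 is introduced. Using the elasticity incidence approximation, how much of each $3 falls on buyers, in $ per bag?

Incidence ratio: buyers' share ≈ εs / (εs + |εd|) = 2.9 / (2.9 + 2.1) = 0.58.
So buyers bear ≈ 0.58 × $3 = $1.74; suppliers bear $1.26.

Buyers bear ≈ $1.74 per bag.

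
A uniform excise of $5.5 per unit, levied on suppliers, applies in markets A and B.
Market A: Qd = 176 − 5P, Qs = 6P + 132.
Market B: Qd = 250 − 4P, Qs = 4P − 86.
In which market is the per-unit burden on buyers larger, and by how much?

Market A: pre-tax P* = $4, Q* = 156; post-tax Q = 141; per-unit burden on buyers = $3.
Market B: pre-tax P* = $42, Q* = 82; post-tax Q = 71; per-unit burden on buyers = $2.75.
Difference: $3 vs $2.75 → market A is larger by $0.25.

Market A, by $0.25.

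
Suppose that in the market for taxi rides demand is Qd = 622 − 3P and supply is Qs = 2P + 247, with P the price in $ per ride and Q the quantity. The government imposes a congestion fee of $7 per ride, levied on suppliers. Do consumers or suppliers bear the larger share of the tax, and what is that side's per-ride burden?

Suppliers bear the larger share: $4.2 per ride.

Before the tax: set 622 − 3P = 2P + 247 → P* = $75, Q* = 397.
With the tax collected from suppliers, supply shifts: Qs = 2(P − 7) + 247.
Solving gives Q = 388.6 with consumers paying $77.8 and suppliers receiving $70.8 (the $7 wedge).
Per-ride burden: consumers $2.8, suppliers $4.2.
Suppliers take the larger share because supply is less price-elastic here (demand slope 3 vs supply slope 2).
The less price-elastic side of the market bears the larger share of a per-unit tax.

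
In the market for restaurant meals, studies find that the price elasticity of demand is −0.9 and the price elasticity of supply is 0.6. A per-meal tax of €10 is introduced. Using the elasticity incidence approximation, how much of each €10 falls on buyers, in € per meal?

Buyers bear ≈ €4 per meal.

Incidence ratio: buyers' share ≈ εs / (εs + |εd|) = 0.6 / (0.6 + 0.9) = 0.4.
So buyers bear ≈ 0.4 × €10 = €4; sellers bear €6.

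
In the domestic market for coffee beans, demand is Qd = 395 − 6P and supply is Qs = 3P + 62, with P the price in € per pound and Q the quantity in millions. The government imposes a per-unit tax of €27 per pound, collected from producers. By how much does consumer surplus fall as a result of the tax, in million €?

Consumer surplus falls by €1314 million.

Without the tax, 395 − 6P = 3P + 62 gives 9P = 333, so P* = €37 and Q* = 173.
With the tax collected from producers, supply shifts: Qs = 3(P − 27) + 62.
New equilibrium: buyers pay €46, producers receive €19, Q = 119. (Wedge: Pb − Ps = 27.)
ΔCS is the trapezoid between Q = 119 and Q = 173 of height €9: ½ · (173 + 119) · 9 = €1314.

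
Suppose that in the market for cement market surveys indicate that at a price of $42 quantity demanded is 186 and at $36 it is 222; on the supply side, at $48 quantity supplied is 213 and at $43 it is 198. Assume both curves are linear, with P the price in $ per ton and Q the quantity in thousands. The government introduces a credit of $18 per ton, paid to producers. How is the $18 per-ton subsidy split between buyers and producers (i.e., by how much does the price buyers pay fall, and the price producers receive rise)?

Demand slope: (222 − 186)/(36 − 42) = -6, so Qd = 438 − 6P.
Supply slope: (198 − 213)/(43 − 48) = 3, so Qs = 3P + 69.
Before the subsidy: set 438 − 6P = 3P + 69 → P* = $41, Q* = 192.
With a per-unit subsidy paid to producers, each receives P + 18 per unit sold, so supply becomes Qs = 3(P + 18) + 69.
New equilibrium: buyers pay $35, producers receive $53, Q = 228. (Wedge: Pb − Ps = −18.)
Gain to buyers: $6; to producers: $12. (They sum to $18.)

Buyers gain $6 per ton; producers gain $12 per ton.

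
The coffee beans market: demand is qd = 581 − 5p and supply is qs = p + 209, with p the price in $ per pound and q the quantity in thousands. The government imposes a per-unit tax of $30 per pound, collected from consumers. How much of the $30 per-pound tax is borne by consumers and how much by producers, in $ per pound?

Consumers bear $5 per pound; producers bear $25 per pound.

Without the tax, 581 − 5p = p + 209 gives 6p = 372, so p* = $62 and q* = 271.
With the tax collected from consumers, demand (in seller-price terms) shifts: qd = 581 − 5(p + 30).
Solving gives q = 246 with consumers paying $67 and producers receiving $37 (the $30 wedge).
Burden on consumers: $5; on producers: $25. (They sum to $30.)
The less price-elastic side of the market bears the larger share of a per-unit tax.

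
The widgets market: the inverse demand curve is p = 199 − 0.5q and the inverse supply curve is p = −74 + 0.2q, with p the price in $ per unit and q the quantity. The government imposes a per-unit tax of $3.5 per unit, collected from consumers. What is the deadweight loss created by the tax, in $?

Inverting to q(p) form: qd = 398 − 2p; qs = 5p + 370.
Without the tax, 398 − 2p = 5p + 370 gives 7p = 28, so p* = $4 and q* = 390.
With the tax collected from consumers, demand (in seller-price terms) shifts: qd = 398 − 2(p + 3.5).
New equilibrium: consumers pay $6.5, producers receive $3, q = 385. (Wedge: pb − ps = 3.5.)
Quantity falls by |ΔQ| = |390 − 385| = 5.
DWL = ½ · t · |ΔQ| = ½ · 3.5 · 5 = $8.75.

Deadweight loss = $8.75.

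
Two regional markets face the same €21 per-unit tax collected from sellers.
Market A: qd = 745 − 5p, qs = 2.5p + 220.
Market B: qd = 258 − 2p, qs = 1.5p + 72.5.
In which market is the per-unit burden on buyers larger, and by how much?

Market B, by €2.

Market A: pre-tax p* = €70, q* = 395; post-tax q = 360; per-unit burden on buyers = €7.
Market B: pre-tax p* = €53, q* = 152; post-tax q = 134; per-unit burden on buyers = €9.
Difference: €7 vs €9 → market B is larger by €2.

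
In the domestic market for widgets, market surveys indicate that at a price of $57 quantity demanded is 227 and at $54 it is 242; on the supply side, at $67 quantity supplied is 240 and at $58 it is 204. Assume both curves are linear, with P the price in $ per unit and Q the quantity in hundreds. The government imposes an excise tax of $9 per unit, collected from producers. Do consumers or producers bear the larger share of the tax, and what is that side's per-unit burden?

Demand slope: (242 − 227)/(54 − 57) = -5, so Qd = 512 − 5P.
Supply slope: (204 − 240)/(58 − 67) = 4, so Qs = 4P − 28.
Before the tax: set 512 − 5P = 4P − 28 → P* = $60, Q* = 212.
With the tax collected from producers, supply shifts: Qs = 4(P − 9) − 28.
New equilibrium: consumers pay $64, producers receive $55, Q = 192. (Wedge: Pb − Ps = 9.)
Per-unit burden: consumers $4, producers $5.
Producers take the larger share because supply is less price-elastic here (demand slope 5 vs supply slope 4).
The less price-elastic side of the market bears the larger share of a per-unit tax.

Producers bear the larger share: $5 per unit.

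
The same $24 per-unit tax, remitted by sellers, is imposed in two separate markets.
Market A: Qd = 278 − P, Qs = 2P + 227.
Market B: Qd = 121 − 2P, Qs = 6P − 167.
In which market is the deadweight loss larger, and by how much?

Market A: pre-tax P* = $17, Q* = 261; post-tax Q = 245; deadweight loss = $192.
Market B: pre-tax P* = $36, Q* = 49; post-tax Q = 13; deadweight loss = $432.
Difference: $192 vs $432 → market B is larger by $240.

Market B, by $240.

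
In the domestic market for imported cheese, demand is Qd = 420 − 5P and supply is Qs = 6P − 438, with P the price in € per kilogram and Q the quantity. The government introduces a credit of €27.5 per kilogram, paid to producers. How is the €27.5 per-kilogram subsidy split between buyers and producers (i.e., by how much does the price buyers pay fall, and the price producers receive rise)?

Buyers gain €15 per kilogram; producers gain €12.5 per kilogram.

Without the subsidy, 420 − 5P = 6P − 438 gives 11P = 858, so P* = €78 and Q* = 30.
With a per-unit subsidy paid to producers, each receives P + 27.5 per unit sold, so supply becomes Qs = 6(P + 27.5) − 438.
Solving gives Q = 105 with buyers paying €63 and producers receiving €90.5 (the €27.5 wedge).
Gain to buyers: €15; to producers: €12.5. (They sum to €27.5.)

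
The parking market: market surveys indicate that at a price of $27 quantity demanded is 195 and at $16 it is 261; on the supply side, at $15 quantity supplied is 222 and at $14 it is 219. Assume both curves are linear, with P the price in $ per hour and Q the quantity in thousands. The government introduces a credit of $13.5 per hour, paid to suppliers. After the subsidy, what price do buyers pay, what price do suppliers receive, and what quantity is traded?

Buyers pay $15.5; suppliers receive $29; quantity = 264.

Demand slope: (261 − 195)/(16 − 27) = -6, so Qd = 357 − 6P.
Supply slope: (219 − 222)/(14 − 15) = 3, so Qs = 3P + 177.
Before the subsidy: set 357 − 6P = 3P + 177 → P* = $20, Q* = 237.
With a per-unit subsidy paid to suppliers, each receives P + 13.5 per unit sold, so supply becomes Qs = 3(P + 13.5) + 177.
Solving gives Q = 264 with buyers paying $15.5 and suppliers receiving $29 (the $13.5 wedge).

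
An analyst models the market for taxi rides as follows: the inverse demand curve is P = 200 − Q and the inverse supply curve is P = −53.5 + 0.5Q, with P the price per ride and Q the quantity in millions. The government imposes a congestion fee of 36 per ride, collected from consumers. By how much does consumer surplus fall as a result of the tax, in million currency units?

Consumer surplus falls by 3768 million.

Rewrite in direct form: Qd = 200 − P and Qs = 2P + 107.
Without the tax, 200 − P = 2P + 107 gives 3P = 93, so P* = 31 and Q* = 169.
With the tax collected from consumers, demand (in seller-price terms) shifts: Qd = 200 − (P + 36).
New equilibrium: consumers pay 55, suppliers receive 19, Q = 145. (Wedge: Pb − Ps = 36.)
ΔCS is the trapezoid between Q = 145 and Q = 169 of height 24: ½ · (169 + 145) · 24 = 3768.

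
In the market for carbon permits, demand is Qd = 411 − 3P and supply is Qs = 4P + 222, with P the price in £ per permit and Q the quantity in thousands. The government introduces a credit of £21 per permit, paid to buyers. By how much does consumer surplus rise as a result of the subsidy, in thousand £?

Consumer surplus rises by £4176 thousand.

Without the subsidy, 411 − 3P = 4P + 222 gives 7P = 189, so P* = £27 and Q* = 330.
With a per-unit subsidy paid to buyers, each effectively pays P − 21, so demand becomes Qd = 411 − 3(P − 21).
New equilibrium: buyers pay £15, suppliers receive £36, Q = 366. (Wedge: Pb − Ps = −21.)
ΔCS is the trapezoid between Q = 366 and Q = 330 of height £12: ½ · (330 + 366) · 12 = £4176.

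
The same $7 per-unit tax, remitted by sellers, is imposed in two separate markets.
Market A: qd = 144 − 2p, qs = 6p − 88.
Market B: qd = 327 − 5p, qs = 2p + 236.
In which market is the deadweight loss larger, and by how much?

Market A, by $1.75.

Market A: pre-tax p* = $29, q* = 86; post-tax q = 75.5; deadweight loss = $36.75.
Market B: pre-tax p* = $13, q* = 262; post-tax q = 252; deadweight loss = $35.
Difference: $36.75 vs $35 → market A is larger by $1.75.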